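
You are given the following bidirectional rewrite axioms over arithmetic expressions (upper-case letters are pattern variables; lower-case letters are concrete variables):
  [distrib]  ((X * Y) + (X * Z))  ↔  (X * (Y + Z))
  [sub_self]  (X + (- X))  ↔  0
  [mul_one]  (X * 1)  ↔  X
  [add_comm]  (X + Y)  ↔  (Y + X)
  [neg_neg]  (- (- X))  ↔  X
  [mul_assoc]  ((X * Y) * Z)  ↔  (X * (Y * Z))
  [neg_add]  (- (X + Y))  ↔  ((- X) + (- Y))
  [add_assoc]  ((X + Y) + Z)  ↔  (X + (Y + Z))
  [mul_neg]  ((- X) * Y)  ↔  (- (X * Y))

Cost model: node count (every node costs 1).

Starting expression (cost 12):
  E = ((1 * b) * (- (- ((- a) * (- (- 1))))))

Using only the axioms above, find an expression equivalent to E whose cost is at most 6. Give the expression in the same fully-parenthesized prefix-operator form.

((1 * b) * (- a))   [cost 6]

step 1: neg_neg (→) rewrites (- (- 1)) into 1, now ((1 * b) * (- (- ((- a) * 1))))
step 2: neg_neg (→) rewrites (- (- ((- a) * 1))) into ((- a) * 1), now ((1 * b) * ((- a) * 1))
step 3: mul_one (→) rewrites ((- a) * 1) into (- a), reaching cost 6 (bound 6)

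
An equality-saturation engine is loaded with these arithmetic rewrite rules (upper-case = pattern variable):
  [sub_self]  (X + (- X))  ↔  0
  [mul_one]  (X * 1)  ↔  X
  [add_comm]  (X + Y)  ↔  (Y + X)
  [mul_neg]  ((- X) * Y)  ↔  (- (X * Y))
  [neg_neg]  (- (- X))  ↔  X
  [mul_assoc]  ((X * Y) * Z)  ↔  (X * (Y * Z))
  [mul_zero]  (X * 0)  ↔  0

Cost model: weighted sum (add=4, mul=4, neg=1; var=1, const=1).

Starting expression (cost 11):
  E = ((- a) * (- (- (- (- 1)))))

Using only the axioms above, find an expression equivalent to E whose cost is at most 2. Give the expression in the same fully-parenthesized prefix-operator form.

1. [neg_neg →] (- (- (- (- 1))))  →  (- (- 1));  E = ((- a) * (- (- 1)))
2. [neg_neg →] (- (- 1))  →  1;  E = ((- a) * 1)
3. [mul_one →] ((- a) * 1)  →  (- a);  cost 2 ≤ 2, done

(- a)   [cost 2]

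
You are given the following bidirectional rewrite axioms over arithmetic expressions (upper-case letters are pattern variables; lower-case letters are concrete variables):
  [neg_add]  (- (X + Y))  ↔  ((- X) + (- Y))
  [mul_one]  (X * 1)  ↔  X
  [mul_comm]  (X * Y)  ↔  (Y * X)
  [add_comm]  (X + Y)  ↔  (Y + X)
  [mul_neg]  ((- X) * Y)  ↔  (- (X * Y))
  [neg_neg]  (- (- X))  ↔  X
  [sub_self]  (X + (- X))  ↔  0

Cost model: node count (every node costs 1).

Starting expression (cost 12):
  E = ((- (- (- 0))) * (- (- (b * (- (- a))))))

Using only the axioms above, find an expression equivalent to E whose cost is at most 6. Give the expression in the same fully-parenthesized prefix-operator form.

step 1: neg_neg (→) rewrites (- (- (b * (- (- a))))) into (b * (- (- a))), now ((- (- (- 0))) * (b * (- (- a))))
step 2: neg_neg (→) rewrites (- (- a)) into a, now ((- (- (- 0))) * (b * a))
step 3: neg_neg (→) rewrites (- (- 0)) into 0, reaching cost 6 (bound 6)

((- 0) * (b * a))   [cost 6]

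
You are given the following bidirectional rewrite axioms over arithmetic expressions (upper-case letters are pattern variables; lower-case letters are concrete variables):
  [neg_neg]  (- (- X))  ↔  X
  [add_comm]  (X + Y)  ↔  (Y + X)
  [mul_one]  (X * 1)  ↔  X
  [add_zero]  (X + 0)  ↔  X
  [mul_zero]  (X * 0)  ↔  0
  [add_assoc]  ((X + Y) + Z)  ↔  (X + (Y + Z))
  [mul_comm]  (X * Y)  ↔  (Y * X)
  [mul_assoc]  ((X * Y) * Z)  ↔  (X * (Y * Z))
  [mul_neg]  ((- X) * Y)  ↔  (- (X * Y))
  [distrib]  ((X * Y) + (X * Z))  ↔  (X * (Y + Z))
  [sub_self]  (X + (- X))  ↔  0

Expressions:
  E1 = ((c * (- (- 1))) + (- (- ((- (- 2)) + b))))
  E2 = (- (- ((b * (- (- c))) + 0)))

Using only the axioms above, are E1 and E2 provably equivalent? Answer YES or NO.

The axioms are sound identities: if E1 ↔* E2 then E1 and E2 evaluate identically under any assignment.
Under b=0, c=0: E1 evaluates to 2, E2 to 0. Distinct ⇒ no rewrite sequence connects them.

NO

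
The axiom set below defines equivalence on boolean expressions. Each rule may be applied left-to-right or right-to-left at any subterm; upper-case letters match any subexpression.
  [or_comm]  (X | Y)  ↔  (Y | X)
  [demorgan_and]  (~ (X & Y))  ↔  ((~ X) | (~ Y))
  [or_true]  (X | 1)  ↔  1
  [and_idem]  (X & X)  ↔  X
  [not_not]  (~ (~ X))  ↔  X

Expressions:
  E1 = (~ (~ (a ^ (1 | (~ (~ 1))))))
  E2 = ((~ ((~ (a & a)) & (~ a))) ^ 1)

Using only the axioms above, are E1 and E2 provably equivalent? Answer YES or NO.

step 1: not_not (→) rewrites (~ (~ (a ^ (1 | (~ (~ 1)))))) into (a ^ (1 | (~ (~ 1))))
step 2: not_not (→) rewrites (~ (~ 1)) into 1, now (a ^ (1 | 1))
step 3: or_true (→) rewrites (1 | 1) into 1, now (a ^ 1)
step 4: not_not (←) rewrites a into (~ (~ a)), now ((~ (~ a)) ^ 1)
step 5: and_idem (←) rewrites (~ a) into ((~ a) & (~ a)), now ((~ ((~ a) & (~ a))) ^ 1)
step 6: and_idem (←) rewrites a into (a & a), which is E2

YES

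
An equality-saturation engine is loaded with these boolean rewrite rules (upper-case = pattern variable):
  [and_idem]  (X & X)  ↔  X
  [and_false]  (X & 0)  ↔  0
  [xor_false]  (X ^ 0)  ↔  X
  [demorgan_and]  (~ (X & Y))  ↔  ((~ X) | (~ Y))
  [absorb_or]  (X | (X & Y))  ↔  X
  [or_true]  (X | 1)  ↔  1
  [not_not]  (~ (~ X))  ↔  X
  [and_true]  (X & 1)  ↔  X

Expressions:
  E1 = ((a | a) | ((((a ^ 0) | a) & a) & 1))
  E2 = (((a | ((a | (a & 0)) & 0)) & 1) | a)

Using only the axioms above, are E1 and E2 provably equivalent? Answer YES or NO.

YES

(1) ((((a ^ 0) | a) & a) & 1)  =[and_true →]=  (((a ^ 0) | a) & a)    ⊢ ((a | a) | (((a ^ 0) | a) & a))
(2) (a ^ 0)  =[xor_false →]=  a    ⊢ ((a | a) | ((a | a) & a))
(3) ((a | a) | ((a | a) & a))  =[absorb_or →]=  (a | a)
(4) a  =[and_true ←]=  (a & 1)    ⊢ ((a & 1) | a)
(5) a  =[absorb_or ←]=  (a | (a & 0))    ⊢ (((a | (a & 0)) & 1) | a)
(6) a  =[absorb_or ←]=  (a | (a & 0))    ⊢ E2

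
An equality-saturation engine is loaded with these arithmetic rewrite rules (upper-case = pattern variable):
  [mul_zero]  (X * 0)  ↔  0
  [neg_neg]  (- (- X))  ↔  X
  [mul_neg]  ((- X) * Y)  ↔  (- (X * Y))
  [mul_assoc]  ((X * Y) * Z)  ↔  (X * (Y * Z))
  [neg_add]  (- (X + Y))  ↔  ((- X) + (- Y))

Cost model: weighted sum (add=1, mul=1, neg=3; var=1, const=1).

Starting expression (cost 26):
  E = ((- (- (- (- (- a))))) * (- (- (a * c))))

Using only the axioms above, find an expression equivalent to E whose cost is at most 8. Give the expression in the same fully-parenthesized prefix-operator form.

((- a) * (a * c))   [cost 8]

(1) (- (- (- (- (- a)))))  =[neg_neg →]=  (- (- (- a)))    ⊢ ((- (- (- a))) * (- (- (a * c))))
(2) (- (- (a * c)))  =[neg_neg →]=  (a * c)    ⊢ ((- (- (- a))) * (a * c))
(3) (- (- (- a)))  =[neg_neg →]=  (- a)    ⊢ cost 8, within 8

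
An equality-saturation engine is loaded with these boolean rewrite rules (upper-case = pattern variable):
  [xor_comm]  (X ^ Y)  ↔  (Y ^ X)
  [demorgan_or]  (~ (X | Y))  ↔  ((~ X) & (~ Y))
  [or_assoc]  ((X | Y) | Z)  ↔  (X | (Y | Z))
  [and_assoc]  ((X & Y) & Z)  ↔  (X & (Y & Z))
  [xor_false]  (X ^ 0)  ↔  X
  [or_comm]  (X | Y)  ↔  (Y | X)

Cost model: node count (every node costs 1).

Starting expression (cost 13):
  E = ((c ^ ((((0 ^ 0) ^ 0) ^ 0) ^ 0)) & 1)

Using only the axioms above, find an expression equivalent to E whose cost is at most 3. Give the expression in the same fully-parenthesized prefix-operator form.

(c & 1)   [cost 3]

step 1: xor_false (→) rewrites (((0 ^ 0) ^ 0) ^ 0) into ((0 ^ 0) ^ 0), now ((c ^ (((0 ^ 0) ^ 0) ^ 0)) & 1)
step 2: xor_false (→) rewrites (0 ^ 0) into 0, now ((c ^ ((0 ^ 0) ^ 0)) & 1)
step 3: xor_false (→) rewrites ((0 ^ 0) ^ 0) into (0 ^ 0), now ((c ^ (0 ^ 0)) & 1)
step 4: xor_false (→) rewrites (0 ^ 0) into 0, now ((c ^ 0) & 1)
step 5: xor_false (→) rewrites (c ^ 0) into c, reaching cost 3 (bound 3)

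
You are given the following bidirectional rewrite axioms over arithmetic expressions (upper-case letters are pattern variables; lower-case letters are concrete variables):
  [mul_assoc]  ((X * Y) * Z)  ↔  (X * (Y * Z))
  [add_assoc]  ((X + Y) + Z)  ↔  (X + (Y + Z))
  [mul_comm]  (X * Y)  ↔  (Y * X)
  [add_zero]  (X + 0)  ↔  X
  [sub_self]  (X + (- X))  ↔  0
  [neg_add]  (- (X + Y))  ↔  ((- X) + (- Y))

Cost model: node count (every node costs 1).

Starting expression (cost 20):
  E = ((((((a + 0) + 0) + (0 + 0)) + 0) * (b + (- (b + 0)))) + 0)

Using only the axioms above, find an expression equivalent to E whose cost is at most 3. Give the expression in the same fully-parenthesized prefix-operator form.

(a * 0)   [cost 3]

(1) ((((a + 0) + 0) + (0 + 0)) + 0)  =[add_zero →]=  (((a + 0) + 0) + (0 + 0))    ⊢ (((((a + 0) + 0) + (0 + 0)) * (b + (- (b + 0)))) + 0)
(2) (0 + 0)  =[add_zero →]=  0    ⊢ (((((a + 0) + 0) + 0) * (b + (- (b + 0)))) + 0)
(3) ((a + 0) + 0)  =[add_zero →]=  (a + 0)    ⊢ ((((a + 0) + 0) * (b + (- (b + 0)))) + 0)
(4) ((((a + 0) + 0) * (b + (- (b + 0)))) + 0)  =[add_zero →]=  (((a + 0) + 0) * (b + (- (b + 0))))
(5) (a + 0)  =[add_zero →]=  a    ⊢ ((a + 0) * (b + (- (b + 0))))
(6) (b + 0)  =[add_zero →]=  b    ⊢ ((a + 0) * (b + (- b)))
(7) (a + 0)  =[add_zero →]=  a    ⊢ (a * (b + (- b)))
(8) (b + (- b))  =[sub_self →]=  0    ⊢ cost 3, within 3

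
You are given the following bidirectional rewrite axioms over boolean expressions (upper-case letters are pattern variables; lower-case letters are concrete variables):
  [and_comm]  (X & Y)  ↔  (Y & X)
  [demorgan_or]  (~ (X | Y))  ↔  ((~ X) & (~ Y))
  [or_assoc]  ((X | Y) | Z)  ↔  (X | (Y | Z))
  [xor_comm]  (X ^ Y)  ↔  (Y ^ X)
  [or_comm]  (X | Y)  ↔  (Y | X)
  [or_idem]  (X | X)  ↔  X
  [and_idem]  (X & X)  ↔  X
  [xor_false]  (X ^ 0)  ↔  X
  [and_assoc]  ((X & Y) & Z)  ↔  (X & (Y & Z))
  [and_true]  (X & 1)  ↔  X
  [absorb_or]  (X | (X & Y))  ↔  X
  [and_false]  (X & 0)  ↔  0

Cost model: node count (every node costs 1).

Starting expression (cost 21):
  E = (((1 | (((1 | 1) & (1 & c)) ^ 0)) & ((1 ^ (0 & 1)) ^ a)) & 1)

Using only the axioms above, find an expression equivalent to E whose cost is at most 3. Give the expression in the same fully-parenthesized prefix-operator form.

(1 ^ a)   [cost 3]

step 1: and_true (→) rewrites (((1 | (((1 | 1) & (1 & c)) ^ 0)) & ((1 ^ (0 & 1)) ^ a)) & 1) into ((1 | (((1 | 1) & (1 & c)) ^ 0)) & ((1 ^ (0 & 1)) ^ a))
step 2: or_idem (→) rewrites (1 | 1) into 1, now ((1 | ((1 & (1 & c)) ^ 0)) & ((1 ^ (0 & 1)) ^ a))
step 3: and_comm (→) rewrites (1 & (1 & c)) into ((1 & c) & 1), now ((1 | (((1 & c) & 1) ^ 0)) & ((1 ^ (0 & 1)) ^ a))
step 4: and_true (→) rewrites ((1 & c) & 1) into (1 & c), now ((1 | ((1 & c) ^ 0)) & ((1 ^ (0 & 1)) ^ a))
step 5: xor_false (→) rewrites ((1 & c) ^ 0) into (1 & c), now ((1 | (1 & c)) & ((1 ^ (0 & 1)) ^ a))
step 6: and_comm (→) rewrites ((1 | (1 & c)) & ((1 ^ (0 & 1)) ^ a)) into (((1 ^ (0 & 1)) ^ a) & (1 | (1 & c)))
step 7: absorb_or (→) rewrites (1 | (1 & c)) into 1, now (((1 ^ (0 & 1)) ^ a) & 1)
step 8: and_true (→) rewrites (0 & 1) into 0, now (((1 ^ 0) ^ a) & 1)
step 9: xor_false (→) rewrites (1 ^ 0) into 1, now ((1 ^ a) & 1)
step 10: and_true (→) rewrites ((1 ^ a) & 1) into (1 ^ a), reaching cost 3 (bound 3)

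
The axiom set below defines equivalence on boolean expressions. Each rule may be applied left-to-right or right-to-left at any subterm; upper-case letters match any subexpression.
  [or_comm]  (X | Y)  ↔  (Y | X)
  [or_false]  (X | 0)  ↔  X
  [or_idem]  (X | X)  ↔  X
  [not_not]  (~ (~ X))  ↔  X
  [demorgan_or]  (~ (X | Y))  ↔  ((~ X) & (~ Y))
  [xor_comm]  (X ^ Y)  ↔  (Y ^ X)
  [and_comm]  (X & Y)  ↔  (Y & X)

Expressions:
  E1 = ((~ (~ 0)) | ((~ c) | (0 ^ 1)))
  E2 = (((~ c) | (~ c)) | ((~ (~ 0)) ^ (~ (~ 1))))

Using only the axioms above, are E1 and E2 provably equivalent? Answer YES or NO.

(1) ((~ (~ 0)) | ((~ c) | (0 ^ 1)))  =[or_comm →]=  (((~ c) | (0 ^ 1)) | (~ (~ 0)))
(2) (~ (~ 0))  =[not_not →]=  0    ⊢ (((~ c) | (0 ^ 1)) | 0)
(3) (((~ c) | (0 ^ 1)) | 0)  =[or_false →]=  ((~ c) | (0 ^ 1))
(4) (~ c)  =[or_idem ←]=  ((~ c) | (~ c))    ⊢ (((~ c) | (~ c)) | (0 ^ 1))
(5) 0  =[not_not ←]=  (~ (~ 0))    ⊢ (((~ c) | (~ c)) | ((~ (~ 0)) ^ 1))
(6) 1  =[not_not ←]=  (~ (~ 1))    ⊢ E2

YES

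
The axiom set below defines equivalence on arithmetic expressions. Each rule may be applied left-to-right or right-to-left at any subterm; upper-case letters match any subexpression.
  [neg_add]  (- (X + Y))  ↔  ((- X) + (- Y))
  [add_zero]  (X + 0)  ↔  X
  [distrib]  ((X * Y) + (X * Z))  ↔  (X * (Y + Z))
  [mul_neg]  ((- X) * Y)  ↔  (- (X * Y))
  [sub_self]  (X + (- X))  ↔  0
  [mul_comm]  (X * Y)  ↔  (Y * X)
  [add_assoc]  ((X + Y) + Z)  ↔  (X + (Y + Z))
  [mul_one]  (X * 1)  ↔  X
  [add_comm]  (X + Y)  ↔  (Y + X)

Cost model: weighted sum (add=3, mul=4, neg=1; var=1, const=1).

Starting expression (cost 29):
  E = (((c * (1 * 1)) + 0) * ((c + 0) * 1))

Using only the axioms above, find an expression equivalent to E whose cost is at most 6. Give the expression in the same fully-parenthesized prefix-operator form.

(c * c)   [cost 6]

step 1: mul_one (→) rewrites (1 * 1) into 1, now (((c * 1) + 0) * ((c + 0) * 1))
step 2: mul_one (→) rewrites (c * 1) into c, now ((c + 0) * ((c + 0) * 1))
step 3: add_zero (→) rewrites (c + 0) into c, now ((c + 0) * (c * 1))
step 4: mul_one (→) rewrites (c * 1) into c, now ((c + 0) * c)
step 5: add_zero (→) rewrites (c + 0) into c, reaching cost 6 (bound 6)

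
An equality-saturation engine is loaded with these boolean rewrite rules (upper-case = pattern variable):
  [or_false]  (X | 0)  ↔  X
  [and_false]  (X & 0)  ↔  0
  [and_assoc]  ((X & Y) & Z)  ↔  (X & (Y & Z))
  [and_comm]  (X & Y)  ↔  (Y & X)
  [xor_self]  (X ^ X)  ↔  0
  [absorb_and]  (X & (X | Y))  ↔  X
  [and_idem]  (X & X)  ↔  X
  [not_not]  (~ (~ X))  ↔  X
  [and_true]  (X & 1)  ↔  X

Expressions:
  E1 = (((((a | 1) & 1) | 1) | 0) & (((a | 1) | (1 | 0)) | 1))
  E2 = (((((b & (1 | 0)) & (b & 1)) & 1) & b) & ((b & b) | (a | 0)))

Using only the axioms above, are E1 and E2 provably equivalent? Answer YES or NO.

NO

Every axiom is a valid identity, so a rewrite proof would force E1 and E2 to agree under every assignment.
At a=0, b=0: E1 = 1 but E2 = 0; they differ, so no derivation exists.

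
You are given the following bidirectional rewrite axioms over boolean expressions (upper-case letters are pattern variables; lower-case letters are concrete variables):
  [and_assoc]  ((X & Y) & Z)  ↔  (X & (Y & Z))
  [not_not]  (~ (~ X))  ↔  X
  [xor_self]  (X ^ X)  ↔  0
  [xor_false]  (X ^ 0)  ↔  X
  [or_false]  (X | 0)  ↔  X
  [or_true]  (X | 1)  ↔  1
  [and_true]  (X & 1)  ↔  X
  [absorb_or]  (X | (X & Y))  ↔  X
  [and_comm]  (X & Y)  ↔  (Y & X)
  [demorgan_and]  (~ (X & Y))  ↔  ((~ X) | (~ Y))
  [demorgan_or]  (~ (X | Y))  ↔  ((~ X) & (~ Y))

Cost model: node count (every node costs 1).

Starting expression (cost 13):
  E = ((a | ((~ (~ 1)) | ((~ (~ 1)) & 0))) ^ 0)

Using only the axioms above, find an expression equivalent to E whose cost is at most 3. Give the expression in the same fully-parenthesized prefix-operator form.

(a | 1)   [cost 3]

1. [absorb_or →] ((~ (~ 1)) | ((~ (~ 1)) & 0))  →  (~ (~ 1));  E = ((a | (~ (~ 1))) ^ 0)
2. [xor_false →] ((a | (~ (~ 1))) ^ 0)  →  (a | (~ (~ 1)))
3. [not_not →] (~ (~ 1))  →  1;  cost 3 ≤ 3, done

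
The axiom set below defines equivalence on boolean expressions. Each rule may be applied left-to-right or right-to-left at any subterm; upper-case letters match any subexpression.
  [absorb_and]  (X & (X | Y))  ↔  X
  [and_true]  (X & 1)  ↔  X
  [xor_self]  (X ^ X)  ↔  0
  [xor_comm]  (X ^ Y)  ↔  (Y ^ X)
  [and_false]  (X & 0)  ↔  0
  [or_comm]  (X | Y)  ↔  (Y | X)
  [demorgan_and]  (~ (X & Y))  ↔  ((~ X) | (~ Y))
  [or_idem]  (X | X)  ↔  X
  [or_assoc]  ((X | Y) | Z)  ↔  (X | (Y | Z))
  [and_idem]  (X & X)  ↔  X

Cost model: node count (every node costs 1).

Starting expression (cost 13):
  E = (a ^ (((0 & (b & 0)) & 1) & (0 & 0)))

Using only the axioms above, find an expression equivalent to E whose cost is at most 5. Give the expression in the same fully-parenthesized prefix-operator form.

(a ^ (0 & 0))   [cost 5]

step 1: and_false (→) rewrites (b & 0) into 0, now (a ^ (((0 & 0) & 1) & (0 & 0)))
step 2: and_true (→) rewrites ((0 & 0) & 1) into (0 & 0), now (a ^ ((0 & 0) & (0 & 0)))
step 3: and_idem (→) rewrites ((0 & 0) & (0 & 0)) into (0 & 0), reaching cost 5 (bound 5)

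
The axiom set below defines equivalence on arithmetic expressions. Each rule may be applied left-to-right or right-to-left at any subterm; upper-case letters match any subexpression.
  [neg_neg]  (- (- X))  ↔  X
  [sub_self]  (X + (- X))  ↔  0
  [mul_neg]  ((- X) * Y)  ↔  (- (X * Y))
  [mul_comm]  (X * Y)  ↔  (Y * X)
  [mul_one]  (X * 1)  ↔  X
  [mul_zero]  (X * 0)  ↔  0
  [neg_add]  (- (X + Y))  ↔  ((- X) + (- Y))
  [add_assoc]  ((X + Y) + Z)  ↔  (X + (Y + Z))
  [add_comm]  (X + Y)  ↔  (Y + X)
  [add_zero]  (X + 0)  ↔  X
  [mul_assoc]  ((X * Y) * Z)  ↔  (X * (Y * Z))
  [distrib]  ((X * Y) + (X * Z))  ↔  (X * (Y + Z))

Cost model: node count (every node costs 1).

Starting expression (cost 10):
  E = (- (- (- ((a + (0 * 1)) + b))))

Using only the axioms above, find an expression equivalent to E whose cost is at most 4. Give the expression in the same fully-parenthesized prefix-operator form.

step 1: mul_one (→) rewrites (0 * 1) into 0, now (- (- (- ((a + 0) + b))))
step 2: neg_neg (→) rewrites (- (- (- ((a + 0) + b)))) into (- ((a + 0) + b))
step 3: add_zero (→) rewrites (a + 0) into a, reaching cost 4 (bound 4)

(- (a + b))   [cost 4]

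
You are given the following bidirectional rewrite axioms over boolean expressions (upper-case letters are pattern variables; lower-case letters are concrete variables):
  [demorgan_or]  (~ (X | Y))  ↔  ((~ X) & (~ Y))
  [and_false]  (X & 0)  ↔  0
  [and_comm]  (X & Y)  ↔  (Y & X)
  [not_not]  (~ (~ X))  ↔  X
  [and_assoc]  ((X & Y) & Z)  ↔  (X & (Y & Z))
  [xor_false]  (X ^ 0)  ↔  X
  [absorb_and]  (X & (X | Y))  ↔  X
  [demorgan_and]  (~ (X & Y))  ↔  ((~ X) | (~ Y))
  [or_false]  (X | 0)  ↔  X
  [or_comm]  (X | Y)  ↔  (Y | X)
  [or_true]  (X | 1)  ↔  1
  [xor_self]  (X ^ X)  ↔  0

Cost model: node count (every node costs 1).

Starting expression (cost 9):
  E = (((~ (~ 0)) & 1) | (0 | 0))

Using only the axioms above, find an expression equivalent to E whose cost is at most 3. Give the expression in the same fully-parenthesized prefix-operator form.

(0 & 1)   [cost 3]

step 1: or_false (→) rewrites (0 | 0) into 0, now (((~ (~ 0)) & 1) | 0)
step 2: or_false (→) rewrites (((~ (~ 0)) & 1) | 0) into ((~ (~ 0)) & 1)
step 3: not_not (→) rewrites (~ (~ 0)) into 0, reaching cost 3 (bound 3)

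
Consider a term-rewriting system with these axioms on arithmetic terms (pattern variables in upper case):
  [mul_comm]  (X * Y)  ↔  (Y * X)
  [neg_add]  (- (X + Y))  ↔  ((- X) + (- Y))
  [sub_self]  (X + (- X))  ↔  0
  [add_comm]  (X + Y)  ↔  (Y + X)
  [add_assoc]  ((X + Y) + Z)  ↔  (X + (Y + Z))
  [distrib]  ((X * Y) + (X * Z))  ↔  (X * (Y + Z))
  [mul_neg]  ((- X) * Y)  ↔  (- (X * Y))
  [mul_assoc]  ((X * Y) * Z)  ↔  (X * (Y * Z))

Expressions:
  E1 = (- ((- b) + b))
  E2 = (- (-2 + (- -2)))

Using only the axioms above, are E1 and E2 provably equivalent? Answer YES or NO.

YES

1. [add_comm →] ((- b) + b)  →  (b + (- b));  E1 = (- (b + (- b)))
2. [sub_self →] (b + (- b))  →  0;  E1 = (- 0)
3. [sub_self ←] 0  →  (-2 + (- -2));  this is E2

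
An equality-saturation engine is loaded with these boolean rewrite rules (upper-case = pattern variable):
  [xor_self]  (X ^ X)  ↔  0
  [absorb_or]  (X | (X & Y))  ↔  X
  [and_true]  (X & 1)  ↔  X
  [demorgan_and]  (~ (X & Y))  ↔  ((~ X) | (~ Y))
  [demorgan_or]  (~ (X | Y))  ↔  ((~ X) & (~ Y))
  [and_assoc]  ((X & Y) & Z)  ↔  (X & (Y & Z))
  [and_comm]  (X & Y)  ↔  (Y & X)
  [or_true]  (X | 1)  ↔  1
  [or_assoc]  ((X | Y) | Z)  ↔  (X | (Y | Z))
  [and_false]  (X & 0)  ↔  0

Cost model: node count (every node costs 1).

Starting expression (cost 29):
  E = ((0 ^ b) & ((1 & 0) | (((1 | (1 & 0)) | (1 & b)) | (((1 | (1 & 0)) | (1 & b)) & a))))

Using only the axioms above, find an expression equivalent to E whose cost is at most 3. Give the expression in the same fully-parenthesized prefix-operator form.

(0 ^ b)   [cost 3]

1. [absorb_or →] (((1 | (1 & 0)) | (1 & b)) | (((1 | (1 & 0)) | (1 & b)) & a))  →  ((1 | (1 & 0)) | (1 & b));  E = ((0 ^ b) & ((1 & 0) | ((1 | (1 & 0)) | (1 & b))))
2. [absorb_or →] (1 | (1 & 0))  →  1;  E = ((0 ^ b) & ((1 & 0) | (1 | (1 & b))))
3. [and_false →] (1 & 0)  →  0;  E = ((0 ^ b) & (0 | (1 | (1 & b))))
4. [absorb_or →] (1 | (1 & b))  →  1;  E = ((0 ^ b) & (0 | 1))
5. [or_true →] (0 | 1)  →  1;  E = ((0 ^ b) & 1)
6. [and_true →] ((0 ^ b) & 1)  →  (0 ^ b);  cost 3 ≤ 3, done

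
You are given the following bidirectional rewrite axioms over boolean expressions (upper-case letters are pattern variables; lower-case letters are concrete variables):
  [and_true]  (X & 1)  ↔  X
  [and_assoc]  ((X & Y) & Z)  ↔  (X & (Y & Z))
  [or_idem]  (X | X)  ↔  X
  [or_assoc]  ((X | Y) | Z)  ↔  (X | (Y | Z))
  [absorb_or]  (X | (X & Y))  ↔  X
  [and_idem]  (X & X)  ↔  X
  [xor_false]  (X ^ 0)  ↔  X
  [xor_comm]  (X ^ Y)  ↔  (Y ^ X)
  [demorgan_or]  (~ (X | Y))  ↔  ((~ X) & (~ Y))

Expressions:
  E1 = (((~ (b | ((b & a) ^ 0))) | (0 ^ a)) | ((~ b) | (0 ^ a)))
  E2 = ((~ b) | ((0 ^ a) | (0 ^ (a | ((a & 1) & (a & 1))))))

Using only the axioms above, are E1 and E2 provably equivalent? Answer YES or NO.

YES

(1) ((b & a) ^ 0)  =[xor_false →]=  (b & a)    ⊢ (((~ (b | (b & a))) | (0 ^ a)) | ((~ b) | (0 ^ a)))
(2) (b | (b & a))  =[absorb_or →]=  b    ⊢ (((~ b) | (0 ^ a)) | ((~ b) | (0 ^ a)))
(3) (((~ b) | (0 ^ a)) | ((~ b) | (0 ^ a)))  =[or_idem →]=  ((~ b) | (0 ^ a))
(4) (0 ^ a)  =[or_idem ←]=  ((0 ^ a) | (0 ^ a))    ⊢ ((~ b) | ((0 ^ a) | (0 ^ a)))
(5) a  =[absorb_or ←]=  (a | (a & 1))    ⊢ ((~ b) | ((0 ^ a) | (0 ^ (a | (a & 1)))))
(6) (a & 1)  =[and_idem ←]=  ((a & 1) & (a & 1))    ⊢ E2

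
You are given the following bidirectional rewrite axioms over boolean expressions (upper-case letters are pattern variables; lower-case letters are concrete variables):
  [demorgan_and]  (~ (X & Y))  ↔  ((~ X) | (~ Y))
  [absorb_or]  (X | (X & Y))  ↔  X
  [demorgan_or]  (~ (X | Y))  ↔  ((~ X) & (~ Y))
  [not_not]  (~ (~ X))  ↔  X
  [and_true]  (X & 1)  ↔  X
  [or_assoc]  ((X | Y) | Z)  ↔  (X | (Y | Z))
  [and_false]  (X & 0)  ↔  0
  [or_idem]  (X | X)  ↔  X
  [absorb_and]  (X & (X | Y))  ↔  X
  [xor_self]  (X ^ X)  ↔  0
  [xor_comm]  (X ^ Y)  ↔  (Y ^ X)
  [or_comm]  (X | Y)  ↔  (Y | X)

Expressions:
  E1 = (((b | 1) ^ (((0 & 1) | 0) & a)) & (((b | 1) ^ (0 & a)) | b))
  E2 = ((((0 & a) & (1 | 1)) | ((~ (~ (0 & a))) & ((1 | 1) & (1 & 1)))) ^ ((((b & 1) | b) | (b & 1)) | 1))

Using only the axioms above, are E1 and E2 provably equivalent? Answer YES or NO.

YES

step 1: and_true (→) rewrites (0 & 1) into 0, now (((b | 1) ^ ((0 | 0) & a)) & (((b | 1) ^ (0 & a)) | b))
step 2: or_idem (→) rewrites (0 | 0) into 0, now (((b | 1) ^ (0 & a)) & (((b | 1) ^ (0 & a)) | b))
step 3: absorb_and (→) rewrites (((b | 1) ^ (0 & a)) & (((b | 1) ^ (0 & a)) | b)) into ((b | 1) ^ (0 & a))
step 4: xor_comm (→) rewrites ((b | 1) ^ (0 & a)) into ((0 & a) ^ (b | 1))
step 5: and_true (←) rewrites (0 & a) into ((0 & a) & 1), now (((0 & a) & 1) ^ (b | 1))
step 6: or_idem (←) rewrites 1 into (1 | 1), now (((0 & a) & (1 | 1)) ^ (b | 1))
step 7: or_idem (←) rewrites ((0 & a) & (1 | 1)) into (((0 & a) & (1 | 1)) | ((0 & a) & (1 | 1))), now ((((0 & a) & (1 | 1)) | ((0 & a) & (1 | 1))) ^ (b | 1))
step 8: and_true (←) rewrites (1 | 1) into ((1 | 1) & 1), now ((((0 & a) & (1 | 1)) | ((0 & a) & ((1 | 1) & 1))) ^ (b | 1))
step 9: or_idem (←) rewrites b into (b | b), now ((((0 & a) & (1 | 1)) | ((0 & a) & ((1 | 1) & 1))) ^ ((b | b) | 1))
step 10: and_true (←) rewrites 1 into (1 & 1), now ((((0 & a) & (1 | 1)) | ((0 & a) & ((1 | 1) & (1 & 1)))) ^ ((b | b) | 1))
step 11: and_true (←) rewrites b into (b & 1), now ((((0 & a) & (1 | 1)) | ((0 & a) & ((1 | 1) & (1 & 1)))) ^ ((b | (b & 1)) | 1))
step 12: or_idem (←) rewrites b into (b | b), now ((((0 & a) & (1 | 1)) | ((0 & a) & ((1 | 1) & (1 & 1)))) ^ (((b | b) | (b & 1)) | 1))
step 13: and_true (←) rewrites b into (b & 1), now ((((0 & a) & (1 | 1)) | ((0 & a) & ((1 | 1) & (1 & 1)))) ^ ((((b & 1) | b) | (b & 1)) | 1))
step 14: not_not (←) rewrites (0 & a) into (~ (~ (0 & a))), which is E2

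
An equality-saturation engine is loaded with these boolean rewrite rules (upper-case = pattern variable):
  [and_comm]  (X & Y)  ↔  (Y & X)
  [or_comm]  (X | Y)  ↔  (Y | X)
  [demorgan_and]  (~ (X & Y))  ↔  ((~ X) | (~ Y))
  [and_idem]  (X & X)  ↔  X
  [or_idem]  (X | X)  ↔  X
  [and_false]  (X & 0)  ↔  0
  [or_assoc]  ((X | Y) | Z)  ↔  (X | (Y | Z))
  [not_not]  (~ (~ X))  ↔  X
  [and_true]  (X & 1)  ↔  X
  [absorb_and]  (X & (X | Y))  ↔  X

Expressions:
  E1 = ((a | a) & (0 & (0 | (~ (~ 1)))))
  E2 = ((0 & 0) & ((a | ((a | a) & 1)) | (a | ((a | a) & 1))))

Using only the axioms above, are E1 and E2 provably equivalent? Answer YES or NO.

step 1: not_not (→) rewrites (~ (~ 1)) into 1, now ((a | a) & (0 & (0 | 1)))
step 2: absorb_and (→) rewrites (0 & (0 | 1)) into 0, now ((a | a) & 0)
step 3: and_comm (→) rewrites ((a | a) & 0) into (0 & (a | a))
step 4: and_true (←) rewrites a into (a & 1), now (0 & (a | (a & 1)))
step 5: or_idem (←) rewrites a into (a | a), now (0 & (a | ((a | a) & 1)))
step 6: and_idem (←) rewrites 0 into (0 & 0), now ((0 & 0) & (a | ((a | a) & 1)))
step 7: or_idem (←) rewrites (a | ((a | a) & 1)) into ((a | ((a | a) & 1)) | (a | ((a | a) & 1))), which is E2

YES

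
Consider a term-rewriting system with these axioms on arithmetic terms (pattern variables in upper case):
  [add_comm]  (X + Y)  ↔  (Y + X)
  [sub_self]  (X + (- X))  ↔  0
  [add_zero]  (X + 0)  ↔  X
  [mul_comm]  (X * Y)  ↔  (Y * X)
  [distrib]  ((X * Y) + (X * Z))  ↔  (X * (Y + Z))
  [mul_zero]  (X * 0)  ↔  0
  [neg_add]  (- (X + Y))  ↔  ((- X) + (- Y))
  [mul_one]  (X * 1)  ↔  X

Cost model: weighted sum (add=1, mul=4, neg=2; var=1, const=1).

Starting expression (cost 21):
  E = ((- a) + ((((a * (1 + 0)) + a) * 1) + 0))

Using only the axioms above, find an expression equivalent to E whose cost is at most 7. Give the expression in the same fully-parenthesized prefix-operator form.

step 1: add_zero (→) rewrites (1 + 0) into 1, now ((- a) + ((((a * 1) + a) * 1) + 0))
step 2: mul_one (→) rewrites (a * 1) into a, now ((- a) + (((a + a) * 1) + 0))
step 3: mul_one (→) rewrites ((a + a) * 1) into (a + a), now ((- a) + ((a + a) + 0))
step 4: add_zero (→) rewrites ((a + a) + 0) into (a + a), reaching cost 7 (bound 7)

((- a) + (a + a))   [cost 7]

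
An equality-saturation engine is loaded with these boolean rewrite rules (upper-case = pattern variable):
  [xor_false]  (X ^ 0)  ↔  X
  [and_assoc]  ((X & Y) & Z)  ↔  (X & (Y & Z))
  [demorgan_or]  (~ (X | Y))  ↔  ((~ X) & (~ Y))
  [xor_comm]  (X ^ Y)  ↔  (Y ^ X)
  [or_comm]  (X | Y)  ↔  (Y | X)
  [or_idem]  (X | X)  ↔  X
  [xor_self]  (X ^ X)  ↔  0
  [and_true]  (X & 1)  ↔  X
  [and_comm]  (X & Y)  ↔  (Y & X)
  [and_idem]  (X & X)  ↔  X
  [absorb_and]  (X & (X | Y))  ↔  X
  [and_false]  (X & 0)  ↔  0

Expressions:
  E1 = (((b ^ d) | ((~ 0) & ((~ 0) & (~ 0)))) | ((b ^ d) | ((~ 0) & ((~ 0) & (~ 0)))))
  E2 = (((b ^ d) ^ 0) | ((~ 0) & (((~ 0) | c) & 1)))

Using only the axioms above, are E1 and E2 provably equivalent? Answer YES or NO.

YES

step 1: or_idem (→) rewrites (((b ^ d) | ((~ 0) & ((~ 0) & (~ 0)))) | ((b ^ d) | ((~ 0) & ((~ 0) & (~ 0))))) into ((b ^ d) | ((~ 0) & ((~ 0) & (~ 0))))
step 2: and_idem (→) rewrites ((~ 0) & (~ 0)) into (~ 0), now ((b ^ d) | ((~ 0) & (~ 0)))
step 3: and_idem (→) rewrites ((~ 0) & (~ 0)) into (~ 0), now ((b ^ d) | (~ 0))
step 4: absorb_and (←) rewrites (~ 0) into ((~ 0) & ((~ 0) | c)), now ((b ^ d) | ((~ 0) & ((~ 0) | c)))
step 5: xor_false (←) rewrites (b ^ d) into ((b ^ d) ^ 0), now (((b ^ d) ^ 0) | ((~ 0) & ((~ 0) | c)))
step 6: and_true (←) rewrites ((~ 0) | c) into (((~ 0) | c) & 1), which is E2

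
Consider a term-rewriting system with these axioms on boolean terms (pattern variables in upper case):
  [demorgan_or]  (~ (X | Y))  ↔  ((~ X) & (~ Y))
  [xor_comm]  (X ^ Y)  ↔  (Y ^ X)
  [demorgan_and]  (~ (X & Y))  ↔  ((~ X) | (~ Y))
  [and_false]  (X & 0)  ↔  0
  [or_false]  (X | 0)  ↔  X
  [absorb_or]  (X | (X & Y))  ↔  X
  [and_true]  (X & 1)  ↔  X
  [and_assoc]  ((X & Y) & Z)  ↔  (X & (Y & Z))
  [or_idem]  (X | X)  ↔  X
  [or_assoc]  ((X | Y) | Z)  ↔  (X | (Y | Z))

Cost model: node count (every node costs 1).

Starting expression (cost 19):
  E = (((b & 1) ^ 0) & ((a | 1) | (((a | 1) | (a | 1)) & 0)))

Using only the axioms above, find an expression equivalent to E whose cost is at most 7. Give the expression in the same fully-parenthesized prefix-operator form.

(1) (b & 1)  =[and_true →]=  b    ⊢ ((b ^ 0) & ((a | 1) | (((a | 1) | (a | 1)) & 0)))
(2) ((a | 1) | (a | 1))  =[or_idem →]=  (a | 1)    ⊢ ((b ^ 0) & ((a | 1) | ((a | 1) & 0)))
(3) ((a | 1) | ((a | 1) & 0))  =[absorb_or →]=  (a | 1)    ⊢ cost 7, within 7

((b ^ 0) & (a | 1))   [cost 7]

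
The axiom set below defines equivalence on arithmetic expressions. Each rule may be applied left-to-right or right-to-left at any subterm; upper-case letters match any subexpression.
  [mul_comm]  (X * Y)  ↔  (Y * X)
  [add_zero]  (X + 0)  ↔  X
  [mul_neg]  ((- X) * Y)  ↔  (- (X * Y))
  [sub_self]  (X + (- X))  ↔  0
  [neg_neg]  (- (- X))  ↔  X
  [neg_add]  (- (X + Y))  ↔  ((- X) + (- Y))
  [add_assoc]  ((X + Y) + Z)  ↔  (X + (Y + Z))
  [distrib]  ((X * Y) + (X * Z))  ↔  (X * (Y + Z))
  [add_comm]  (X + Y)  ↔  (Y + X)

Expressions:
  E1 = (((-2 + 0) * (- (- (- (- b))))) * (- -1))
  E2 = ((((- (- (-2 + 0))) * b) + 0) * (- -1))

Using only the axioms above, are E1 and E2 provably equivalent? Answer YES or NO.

1. [neg_neg →] (- (- b))  →  b;  E1 = (((-2 + 0) * (- (- b))) * (- -1))
2. [add_zero →] (-2 + 0)  →  -2;  E1 = ((-2 * (- (- b))) * (- -1))
3. [neg_neg →] (- (- b))  →  b;  E1 = ((-2 * b) * (- -1))
4. [add_zero ←] -2  →  (-2 + 0);  E1 = (((-2 + 0) * b) * (- -1))
5. [neg_neg ←] (-2 + 0)  →  (- (- (-2 + 0)));  E1 = (((- (- (-2 + 0))) * b) * (- -1))
6. [add_zero ←] ((- (- (-2 + 0))) * b)  →  (((- (- (-2 + 0))) * b) + 0);  this is E2

YES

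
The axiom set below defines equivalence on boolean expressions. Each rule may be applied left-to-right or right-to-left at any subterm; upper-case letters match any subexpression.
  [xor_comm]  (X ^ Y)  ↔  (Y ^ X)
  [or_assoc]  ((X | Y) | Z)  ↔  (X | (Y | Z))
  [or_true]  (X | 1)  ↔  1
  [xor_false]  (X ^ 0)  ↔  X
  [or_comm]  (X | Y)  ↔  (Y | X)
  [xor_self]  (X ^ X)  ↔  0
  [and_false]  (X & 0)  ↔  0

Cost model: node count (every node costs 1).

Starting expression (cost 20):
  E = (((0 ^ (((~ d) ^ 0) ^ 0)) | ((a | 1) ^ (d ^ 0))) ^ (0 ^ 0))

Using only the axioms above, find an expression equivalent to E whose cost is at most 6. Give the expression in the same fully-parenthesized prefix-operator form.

(1) ((~ d) ^ 0)  =[xor_false →]=  (~ d)    ⊢ (((0 ^ ((~ d) ^ 0)) | ((a | 1) ^ (d ^ 0))) ^ (0 ^ 0))
(2) (a | 1)  =[or_true →]=  1    ⊢ (((0 ^ ((~ d) ^ 0)) | (1 ^ (d ^ 0))) ^ (0 ^ 0))
(3) (0 ^ ((~ d) ^ 0))  =[xor_comm →]=  (((~ d) ^ 0) ^ 0)    ⊢ (((((~ d) ^ 0) ^ 0) | (1 ^ (d ^ 0))) ^ (0 ^ 0))
(4) (((~ d) ^ 0) ^ 0)  =[xor_false →]=  ((~ d) ^ 0)    ⊢ ((((~ d) ^ 0) | (1 ^ (d ^ 0))) ^ (0 ^ 0))
(5) (d ^ 0)  =[xor_false →]=  d    ⊢ ((((~ d) ^ 0) | (1 ^ d)) ^ (0 ^ 0))
(6) ((~ d) ^ 0)  =[xor_false →]=  (~ d)    ⊢ (((~ d) | (1 ^ d)) ^ (0 ^ 0))
(7) (0 ^ 0)  =[xor_false →]=  0    ⊢ (((~ d) | (1 ^ d)) ^ 0)
(8) (((~ d) | (1 ^ d)) ^ 0)  =[xor_false →]=  ((~ d) | (1 ^ d))    ⊢ cost 6, within 6

((~ d) | (1 ^ d))   [cost 6]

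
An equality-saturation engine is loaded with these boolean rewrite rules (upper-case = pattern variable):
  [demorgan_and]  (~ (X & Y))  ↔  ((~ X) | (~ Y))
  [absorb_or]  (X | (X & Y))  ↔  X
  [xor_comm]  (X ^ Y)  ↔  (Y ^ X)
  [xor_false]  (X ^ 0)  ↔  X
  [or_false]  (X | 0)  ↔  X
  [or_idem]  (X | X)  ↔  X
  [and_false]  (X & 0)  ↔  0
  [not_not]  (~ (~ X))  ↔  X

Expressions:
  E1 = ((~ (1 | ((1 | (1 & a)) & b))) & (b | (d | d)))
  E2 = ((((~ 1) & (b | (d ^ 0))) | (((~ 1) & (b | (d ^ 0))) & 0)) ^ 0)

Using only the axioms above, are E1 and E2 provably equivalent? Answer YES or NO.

YES

step 1: absorb_or (→) rewrites (1 | (1 & a)) into 1, now ((~ (1 | (1 & b))) & (b | (d | d)))
step 2: absorb_or (→) rewrites (1 | (1 & b)) into 1, now ((~ 1) & (b | (d | d)))
step 3: or_idem (→) rewrites (d | d) into d, now ((~ 1) & (b | d))
step 4: xor_false (←) rewrites d into (d ^ 0), now ((~ 1) & (b | (d ^ 0)))
step 5: xor_false (←) rewrites ((~ 1) & (b | (d ^ 0))) into (((~ 1) & (b | (d ^ 0))) ^ 0)
step 6: absorb_or (←) rewrites ((~ 1) & (b | (d ^ 0))) into (((~ 1) & (b | (d ^ 0))) | (((~ 1) & (b | (d ^ 0))) & 0)), which is E2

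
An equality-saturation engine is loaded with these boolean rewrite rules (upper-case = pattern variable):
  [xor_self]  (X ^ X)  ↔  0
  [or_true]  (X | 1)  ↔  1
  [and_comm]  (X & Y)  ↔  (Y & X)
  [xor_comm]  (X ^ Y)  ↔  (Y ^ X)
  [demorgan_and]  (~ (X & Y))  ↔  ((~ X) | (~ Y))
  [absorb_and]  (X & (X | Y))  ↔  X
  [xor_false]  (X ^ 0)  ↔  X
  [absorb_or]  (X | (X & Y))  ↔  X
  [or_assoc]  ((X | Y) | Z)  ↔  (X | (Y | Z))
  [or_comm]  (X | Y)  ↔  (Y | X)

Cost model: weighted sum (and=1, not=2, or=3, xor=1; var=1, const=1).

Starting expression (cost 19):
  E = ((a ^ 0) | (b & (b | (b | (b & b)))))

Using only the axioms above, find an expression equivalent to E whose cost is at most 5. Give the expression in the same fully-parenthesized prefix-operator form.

1. [absorb_or →] (b | (b & b))  →  b;  E = ((a ^ 0) | (b & (b | b)))
2. [xor_false →] (a ^ 0)  →  a;  E = (a | (b & (b | b)))
3. [absorb_and →] (b & (b | b))  →  b;  cost 5 ≤ 5, done

(a | b)   [cost 5]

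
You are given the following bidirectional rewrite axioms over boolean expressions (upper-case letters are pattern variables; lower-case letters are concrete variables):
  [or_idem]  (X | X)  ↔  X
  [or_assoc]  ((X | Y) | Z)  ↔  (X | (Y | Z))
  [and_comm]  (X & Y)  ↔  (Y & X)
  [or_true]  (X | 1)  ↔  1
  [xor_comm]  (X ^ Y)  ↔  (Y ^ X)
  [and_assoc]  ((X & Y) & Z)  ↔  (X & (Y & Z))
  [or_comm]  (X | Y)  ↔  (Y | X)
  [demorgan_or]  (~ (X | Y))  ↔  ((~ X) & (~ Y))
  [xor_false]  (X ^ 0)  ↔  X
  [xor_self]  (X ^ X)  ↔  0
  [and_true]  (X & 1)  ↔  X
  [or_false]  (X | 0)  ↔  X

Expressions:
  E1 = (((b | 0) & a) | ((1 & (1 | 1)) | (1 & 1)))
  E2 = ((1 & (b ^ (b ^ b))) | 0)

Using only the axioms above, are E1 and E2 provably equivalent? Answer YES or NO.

NO

Every axiom is a valid identity, so a rewrite proof would force E1 and E2 to agree under every assignment.
At a=0, b=0: E1 = 1 but E2 = 0; they differ, so no derivation exists.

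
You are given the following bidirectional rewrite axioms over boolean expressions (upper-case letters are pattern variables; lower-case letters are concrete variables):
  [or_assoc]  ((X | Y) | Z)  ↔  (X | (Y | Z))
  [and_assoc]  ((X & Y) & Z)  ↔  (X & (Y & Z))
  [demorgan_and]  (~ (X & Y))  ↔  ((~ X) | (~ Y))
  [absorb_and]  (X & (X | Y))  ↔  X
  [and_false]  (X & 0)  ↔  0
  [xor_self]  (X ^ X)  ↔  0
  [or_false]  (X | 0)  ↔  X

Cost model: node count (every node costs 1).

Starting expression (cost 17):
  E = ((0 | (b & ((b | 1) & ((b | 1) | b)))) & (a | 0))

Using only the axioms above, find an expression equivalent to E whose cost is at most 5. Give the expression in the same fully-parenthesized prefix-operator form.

step 1: absorb_and (→) rewrites ((b | 1) & ((b | 1) | b)) into (b | 1), now ((0 | (b & (b | 1))) & (a | 0))
step 2: or_false (→) rewrites (a | 0) into a, now ((0 | (b & (b | 1))) & a)
step 3: absorb_and (→) rewrites (b & (b | 1)) into b, reaching cost 5 (bound 5)

((0 | b) & a)   [cost 5]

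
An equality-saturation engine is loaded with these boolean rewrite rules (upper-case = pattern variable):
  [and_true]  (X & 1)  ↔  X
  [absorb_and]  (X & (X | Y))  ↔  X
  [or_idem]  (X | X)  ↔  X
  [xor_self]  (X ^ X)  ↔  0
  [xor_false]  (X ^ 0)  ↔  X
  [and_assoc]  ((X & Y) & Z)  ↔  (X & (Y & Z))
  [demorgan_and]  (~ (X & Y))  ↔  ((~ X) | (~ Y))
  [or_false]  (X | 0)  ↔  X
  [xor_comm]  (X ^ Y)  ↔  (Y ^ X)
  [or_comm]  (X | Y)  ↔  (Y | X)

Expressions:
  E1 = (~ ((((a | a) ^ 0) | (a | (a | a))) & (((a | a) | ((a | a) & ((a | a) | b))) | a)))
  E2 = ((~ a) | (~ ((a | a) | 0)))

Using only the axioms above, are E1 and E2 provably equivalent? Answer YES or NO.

step 1: absorb_and (→) rewrites ((a | a) & ((a | a) | b)) into (a | a), now (~ ((((a | a) ^ 0) | (a | (a | a))) & (((a | a) | (a | a)) | a)))
step 2: or_idem (→) rewrites (a | a) into a, now (~ ((((a | a) ^ 0) | (a | a)) & (((a | a) | (a | a)) | a)))
step 3: xor_false (→) rewrites ((a | a) ^ 0) into (a | a), now (~ (((a | a) | (a | a)) & (((a | a) | (a | a)) | a)))
step 4: absorb_and (→) rewrites (((a | a) | (a | a)) & (((a | a) | (a | a)) | a)) into ((a | a) | (a | a)), now (~ ((a | a) | (a | a)))
step 5: or_idem (→) rewrites ((a | a) | (a | a)) into (a | a), now (~ (a | a))
step 6: or_idem (→) rewrites (a | a) into a, now (~ a)
step 7: or_idem (←) rewrites (~ a) into ((~ a) | (~ a))
step 8: or_false (←) rewrites a into (a | 0), now ((~ a) | (~ (a | 0)))
step 9: or_idem (←) rewrites a into (a | a), which is E2

YES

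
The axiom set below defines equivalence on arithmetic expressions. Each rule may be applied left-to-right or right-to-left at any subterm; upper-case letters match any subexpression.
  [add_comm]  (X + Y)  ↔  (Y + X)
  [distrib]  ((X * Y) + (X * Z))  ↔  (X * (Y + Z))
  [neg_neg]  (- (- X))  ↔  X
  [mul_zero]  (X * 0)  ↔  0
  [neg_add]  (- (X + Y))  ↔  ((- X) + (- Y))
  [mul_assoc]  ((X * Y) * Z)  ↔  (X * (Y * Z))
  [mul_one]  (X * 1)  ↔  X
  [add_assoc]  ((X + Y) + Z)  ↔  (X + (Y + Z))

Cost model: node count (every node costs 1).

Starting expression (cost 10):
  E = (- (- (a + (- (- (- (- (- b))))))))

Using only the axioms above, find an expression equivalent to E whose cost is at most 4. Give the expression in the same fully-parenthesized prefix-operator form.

(a + (- b))   [cost 4]

step 1: neg_neg (→) rewrites (- (- (- b))) into (- b), now (- (- (a + (- (- (- b))))))
step 2: neg_neg (→) rewrites (- (- (a + (- (- (- b)))))) into (a + (- (- (- b))))
step 3: neg_neg (→) rewrites (- (- (- b))) into (- b), reaching cost 4 (bound 4)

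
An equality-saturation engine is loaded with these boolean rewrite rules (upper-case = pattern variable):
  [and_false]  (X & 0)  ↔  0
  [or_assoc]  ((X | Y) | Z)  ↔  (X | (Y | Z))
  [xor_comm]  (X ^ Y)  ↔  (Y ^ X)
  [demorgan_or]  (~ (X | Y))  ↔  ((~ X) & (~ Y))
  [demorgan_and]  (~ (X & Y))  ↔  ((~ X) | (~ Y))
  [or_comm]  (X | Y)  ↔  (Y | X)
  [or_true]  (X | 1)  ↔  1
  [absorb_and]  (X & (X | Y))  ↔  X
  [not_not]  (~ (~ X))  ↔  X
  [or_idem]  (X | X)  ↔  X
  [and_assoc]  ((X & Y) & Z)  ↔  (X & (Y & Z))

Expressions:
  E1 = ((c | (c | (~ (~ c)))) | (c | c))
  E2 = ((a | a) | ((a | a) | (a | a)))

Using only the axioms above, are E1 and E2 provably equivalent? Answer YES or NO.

NO

Every axiom is a valid identity, so a rewrite proof would force E1 and E2 to agree under every assignment.
At a=0, c=1: E1 = 1 but E2 = 0; they differ, so no derivation exists.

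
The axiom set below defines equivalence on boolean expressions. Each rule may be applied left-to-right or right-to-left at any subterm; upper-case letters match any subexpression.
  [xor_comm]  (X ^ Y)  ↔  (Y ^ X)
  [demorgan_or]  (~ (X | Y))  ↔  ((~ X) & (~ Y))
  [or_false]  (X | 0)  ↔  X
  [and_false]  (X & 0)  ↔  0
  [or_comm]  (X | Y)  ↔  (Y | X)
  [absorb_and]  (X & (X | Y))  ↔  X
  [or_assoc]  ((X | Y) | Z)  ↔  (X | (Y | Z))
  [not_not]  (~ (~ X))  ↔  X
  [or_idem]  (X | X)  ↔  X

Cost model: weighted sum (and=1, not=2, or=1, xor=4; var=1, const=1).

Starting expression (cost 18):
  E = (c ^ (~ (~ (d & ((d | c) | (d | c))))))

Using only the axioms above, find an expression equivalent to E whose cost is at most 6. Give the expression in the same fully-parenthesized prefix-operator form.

(c ^ d)   [cost 6]

(1) (~ (~ (d & ((d | c) | (d | c)))))  =[not_not →]=  (d & ((d | c) | (d | c)))    ⊢ (c ^ (d & ((d | c) | (d | c))))
(2) ((d | c) | (d | c))  =[or_idem →]=  (d | c)    ⊢ (c ^ (d & (d | c)))
(3) (d & (d | c))  =[absorb_and →]=  d    ⊢ cost 6, within 6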